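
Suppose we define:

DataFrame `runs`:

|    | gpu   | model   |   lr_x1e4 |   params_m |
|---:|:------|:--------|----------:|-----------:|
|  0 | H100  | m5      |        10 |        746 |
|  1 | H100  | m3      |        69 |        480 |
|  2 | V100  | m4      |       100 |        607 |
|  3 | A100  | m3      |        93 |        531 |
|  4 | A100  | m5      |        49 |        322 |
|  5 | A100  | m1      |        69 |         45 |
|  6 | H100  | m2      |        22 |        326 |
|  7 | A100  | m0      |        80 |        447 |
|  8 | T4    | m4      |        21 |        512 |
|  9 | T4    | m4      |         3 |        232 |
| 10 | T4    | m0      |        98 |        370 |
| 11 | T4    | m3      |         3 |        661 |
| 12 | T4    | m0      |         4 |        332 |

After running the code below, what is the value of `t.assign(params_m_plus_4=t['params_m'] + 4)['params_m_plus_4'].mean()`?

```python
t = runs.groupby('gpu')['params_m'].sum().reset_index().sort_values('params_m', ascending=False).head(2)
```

group by gpu, sum of params_m:
gpu
A100    1345
H100    1552
T4      2107
V100     607
Name: params_m, dtype: int64
reset_index():
    gpu  params_m
0  A100      1345
1  H100      1552
2    T4      2107
3  V100       607
sort by params_m descending:
    gpu  params_m
2    T4      2107
1  H100      1552
0  A100      1345
3  V100       607
take first 2 rows:
    gpu  params_m
2    T4      2107
1  H100      1552
add column params_m_plus_4 = t['params_m'] + 4:
    gpu  params_m  params_m_plus_4
2    T4      2107             2111
1  H100      1552             1556
The mean of column 'params_m_plus_4' is 1833.5.

1833.5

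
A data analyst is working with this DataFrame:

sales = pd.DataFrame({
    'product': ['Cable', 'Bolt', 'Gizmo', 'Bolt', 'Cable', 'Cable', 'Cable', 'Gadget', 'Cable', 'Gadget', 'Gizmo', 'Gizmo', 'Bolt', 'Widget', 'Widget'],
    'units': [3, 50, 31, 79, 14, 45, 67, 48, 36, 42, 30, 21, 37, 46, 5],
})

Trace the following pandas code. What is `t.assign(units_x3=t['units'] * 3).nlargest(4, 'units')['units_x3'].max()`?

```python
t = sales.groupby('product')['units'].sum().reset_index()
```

498

group by product, sum of units:
product
Bolt      166
Cable     165
Gadget     90
Gizmo      82
Widget     51
Name: units, dtype: int64
reset_index():
  product  units
0    Bolt    166
1   Cable    165
2  Gadget     90
3   Gizmo     82
4  Widget     51
add column units_x3 = t['units'] * 3:
  product  units  units_x3
0    Bolt    166       498
1   Cable    165       495
2  Gadget     90       270
3   Gizmo     82       246
4  Widget     51       153
take 4 rows with largest units:
  product  units  units_x3
0    Bolt    166       498
1   Cable    165       495
2  Gadget     90       270
3   Gizmo     82       246
max of column 'units_x3' → 498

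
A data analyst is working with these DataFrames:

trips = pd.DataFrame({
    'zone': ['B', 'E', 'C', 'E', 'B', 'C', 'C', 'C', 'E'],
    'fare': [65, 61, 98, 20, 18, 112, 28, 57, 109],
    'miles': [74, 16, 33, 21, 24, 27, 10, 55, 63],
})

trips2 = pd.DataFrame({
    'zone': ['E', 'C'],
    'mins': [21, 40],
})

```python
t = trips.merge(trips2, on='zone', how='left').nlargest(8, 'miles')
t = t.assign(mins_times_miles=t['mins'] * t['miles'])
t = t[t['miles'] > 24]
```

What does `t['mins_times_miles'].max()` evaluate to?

merge on 'zone' (how='left') → 9 rows:
  zone  fare  miles  mins
0    B    65     74   NaN
1    E    61     16  21.0
2    C    98     33  40.0
3    E    20     21  21.0
4    B    18     24   NaN
5    C   112     27  40.0
6    C    28     10  40.0
7    C    57     55  40.0
8    E   109     63  21.0
take 8 rows with largest miles:
  zone  fare  miles  mins
0    B    65     74   NaN
8    E   109     63  21.0
7    C    57     55  40.0
2    C    98     33  40.0
5    C   112     27  40.0
4    B    18     24   NaN
3    E    20     21  21.0
1    E    61     16  21.0
add column mins_times_miles = t['mins'] * t['miles']:
  zone  fare  miles  mins  mins_times_miles
0    B    65     74   NaN               NaN
8    E   109     63  21.0            1323.0
7    C    57     55  40.0            2200.0
2    C    98     33  40.0            1320.0
5    C   112     27  40.0            1080.0
4    B    18     24   NaN               NaN
3    E    20     21  21.0             441.0
1    E    61     16  21.0             336.0
filter rows where miles > 24:
  zone  fare  miles  mins  mins_times_miles
0    B    65     74   NaN               NaN
8    E   109     63  21.0            1323.0
7    C    57     55  40.0            2200.0
2    C    98     33  40.0            1320.0
5    C   112     27  40.0            1080.0

2200.0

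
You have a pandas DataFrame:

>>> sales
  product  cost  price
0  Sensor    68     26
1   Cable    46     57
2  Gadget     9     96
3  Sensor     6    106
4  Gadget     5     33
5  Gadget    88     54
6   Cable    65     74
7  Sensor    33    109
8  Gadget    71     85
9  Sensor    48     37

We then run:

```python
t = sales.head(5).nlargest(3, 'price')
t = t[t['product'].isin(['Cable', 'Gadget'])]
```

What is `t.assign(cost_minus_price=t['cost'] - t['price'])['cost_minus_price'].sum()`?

-98

take first 5 rows:
  product  cost  price
0  Sensor    68     26
1   Cable    46     57
2  Gadget     9     96
3  Sensor     6    106
4  Gadget     5     33
take 3 rows with largest price:
  product  cost  price
3  Sensor     6    106
2  Gadget     9     96
1   Cable    46     57
filter rows where product in ['Cable', 'Gadget']:
  product  cost  price
2  Gadget     9     96
1   Cable    46     57
add column cost_minus_price = t['cost'] - t['price']:
  product  cost  price  cost_minus_price
2  Gadget     9     96               -87
1   Cable    46     57               -11
Finally, sum of column 'cost_minus_price' = -98.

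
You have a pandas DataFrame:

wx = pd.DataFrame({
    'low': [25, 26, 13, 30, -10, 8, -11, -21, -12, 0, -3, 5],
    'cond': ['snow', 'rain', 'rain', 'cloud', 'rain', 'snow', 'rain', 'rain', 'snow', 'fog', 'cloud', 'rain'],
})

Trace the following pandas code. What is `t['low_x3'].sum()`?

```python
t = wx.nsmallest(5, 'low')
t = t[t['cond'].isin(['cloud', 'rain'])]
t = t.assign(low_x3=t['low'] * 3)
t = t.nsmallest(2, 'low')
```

take 5 rows with smallest low:
    low   cond
7   -21   rain
8   -12   snow
6   -11   rain
4   -10   rain
10   -3  cloud
filter rows where cond in ['cloud', 'rain']:
    low   cond
7   -21   rain
6   -11   rain
4   -10   rain
10   -3  cloud
add column low_x3 = t['low'] * 3:
    low   cond  low_x3
7   -21   rain     -63
6   -11   rain     -33
4   -10   rain     -30
10   -3  cloud      -9
take 2 rows with smallest low:
   low  cond  low_x3
7  -21  rain     -63
6  -11  rain     -33
The sum of column 'low_x3' is -96.

-96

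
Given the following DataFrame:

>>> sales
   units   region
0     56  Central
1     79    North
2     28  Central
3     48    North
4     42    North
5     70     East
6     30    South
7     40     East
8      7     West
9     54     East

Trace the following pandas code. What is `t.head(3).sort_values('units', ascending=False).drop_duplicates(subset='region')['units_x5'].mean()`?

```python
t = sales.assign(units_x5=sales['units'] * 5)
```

add column units_x5 = sales['units'] * 5:
   units   region  units_x5
0     56  Central       280
1     79    North       395
2     28  Central       140
3     48    North       240
4     42    North       210
5     70     East       350
6     30    South       150
7     40     East       200
8      7     West        35
9     54     East       270
take first 3 rows:
   units   region  units_x5
0     56  Central       280
1     79    North       395
2     28  Central       140
sort by units descending:
   units   region  units_x5
1     79    North       395
0     56  Central       280
2     28  Central       140
drop duplicate region (keep=first):
   units   region  units_x5
1     79    North       395
0     56  Central       280
Reading off the mean of column 'units_x5', we get 337.5.

337.5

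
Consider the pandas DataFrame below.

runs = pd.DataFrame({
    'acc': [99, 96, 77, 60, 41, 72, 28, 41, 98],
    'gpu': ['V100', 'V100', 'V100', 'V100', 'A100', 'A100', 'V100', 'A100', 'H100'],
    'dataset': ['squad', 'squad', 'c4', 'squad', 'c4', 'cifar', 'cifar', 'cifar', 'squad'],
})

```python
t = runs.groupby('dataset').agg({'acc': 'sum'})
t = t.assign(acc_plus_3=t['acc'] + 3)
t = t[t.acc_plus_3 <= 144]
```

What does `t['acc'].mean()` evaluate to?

group by dataset, sum of acc:
         acc
dataset     
c4       118
cifar    141
squad    353
add column acc_plus_3 = t['acc'] + 3:
         acc  acc_plus_3
dataset                 
c4       118         121
cifar    141         144
squad    353         356
filter rows where acc_plus_3 <= 144:
         acc  acc_plus_3
dataset                 
c4       118         121
cifar    141         144
Then the mean of column 'acc': 129.5

129.5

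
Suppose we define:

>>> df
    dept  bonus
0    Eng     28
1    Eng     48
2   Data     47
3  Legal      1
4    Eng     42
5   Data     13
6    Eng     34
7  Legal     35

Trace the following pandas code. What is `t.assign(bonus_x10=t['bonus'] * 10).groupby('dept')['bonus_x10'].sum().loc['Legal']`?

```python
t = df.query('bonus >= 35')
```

350

filter rows where bonus >= 35:
    dept  bonus
1    Eng     48
2   Data     47
4    Eng     42
7  Legal     35
add column bonus_x10 = t['bonus'] * 10:
    dept  bonus  bonus_x10
1    Eng     48        480
2   Data     47        470
4    Eng     42        420
7  Legal     35        350
group by dept, sum of bonus_x10:
dept
Data     470
Eng      900
Legal    350
Name: bonus_x10, dtype: int64
Hence 350.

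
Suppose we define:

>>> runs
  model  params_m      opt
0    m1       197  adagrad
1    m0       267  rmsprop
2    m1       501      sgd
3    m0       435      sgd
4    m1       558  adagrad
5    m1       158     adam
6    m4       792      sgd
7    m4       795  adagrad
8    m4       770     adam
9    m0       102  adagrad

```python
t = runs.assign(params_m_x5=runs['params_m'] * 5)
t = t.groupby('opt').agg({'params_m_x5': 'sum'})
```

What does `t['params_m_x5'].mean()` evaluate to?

add column params_m_x5 = runs['params_m'] * 5:
  model  params_m      opt  params_m_x5
0    m1       197  adagrad          985
1    m0       267  rmsprop         1335
2    m1       501      sgd         2505
3    m0       435      sgd         2175
4    m1       558  adagrad         2790
5    m1       158     adam          790
6    m4       792      sgd         3960
7    m4       795  adagrad         3975
8    m4       770     adam         3850
9    m0       102  adagrad          510
group by opt, sum of params_m_x5:
         params_m_x5
opt                 
adagrad         8260
adam            4640
rmsprop         1335
sgd             8640

5718.75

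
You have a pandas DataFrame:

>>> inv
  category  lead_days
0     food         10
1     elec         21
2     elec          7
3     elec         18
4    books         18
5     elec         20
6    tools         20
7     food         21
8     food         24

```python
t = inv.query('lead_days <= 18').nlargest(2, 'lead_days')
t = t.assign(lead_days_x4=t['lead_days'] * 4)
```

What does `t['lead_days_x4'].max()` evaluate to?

72

filter rows where lead_days <= 18:
  category  lead_days
0     food         10
2     elec          7
3     elec         18
4    books         18
take 2 rows with largest lead_days:
  category  lead_days
3     elec         18
4    books         18
add column lead_days_x4 = t['lead_days'] * 4:
  category  lead_days  lead_days_x4
3     elec         18            72
4    books         18            72
Hence 72.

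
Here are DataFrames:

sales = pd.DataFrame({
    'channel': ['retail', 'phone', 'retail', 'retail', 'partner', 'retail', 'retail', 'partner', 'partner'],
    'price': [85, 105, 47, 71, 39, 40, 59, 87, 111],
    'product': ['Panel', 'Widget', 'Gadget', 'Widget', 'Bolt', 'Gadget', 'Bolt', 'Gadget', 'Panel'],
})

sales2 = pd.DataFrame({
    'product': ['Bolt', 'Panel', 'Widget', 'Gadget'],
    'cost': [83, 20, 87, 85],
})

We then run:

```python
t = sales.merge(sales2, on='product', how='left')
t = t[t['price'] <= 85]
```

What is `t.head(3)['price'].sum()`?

merge on 'product' (how='left') → 9 rows:
   channel  price product  cost
0   retail     85   Panel    20
1    phone    105  Widget    87
2   retail     47  Gadget    85
3   retail     71  Widget    87
4  partner     39    Bolt    83
5   retail     40  Gadget    85
6   retail     59    Bolt    83
7  partner     87  Gadget    85
8  partner    111   Panel    20
filter rows where price <= 85:
   channel  price product  cost
0   retail     85   Panel    20
2   retail     47  Gadget    85
3   retail     71  Widget    87
4  partner     39    Bolt    83
5   retail     40  Gadget    85
6   retail     59    Bolt    83
take first 3 rows:
  channel  price product  cost
0  retail     85   Panel    20
2  retail     47  Gadget    85
3  retail     71  Widget    87

203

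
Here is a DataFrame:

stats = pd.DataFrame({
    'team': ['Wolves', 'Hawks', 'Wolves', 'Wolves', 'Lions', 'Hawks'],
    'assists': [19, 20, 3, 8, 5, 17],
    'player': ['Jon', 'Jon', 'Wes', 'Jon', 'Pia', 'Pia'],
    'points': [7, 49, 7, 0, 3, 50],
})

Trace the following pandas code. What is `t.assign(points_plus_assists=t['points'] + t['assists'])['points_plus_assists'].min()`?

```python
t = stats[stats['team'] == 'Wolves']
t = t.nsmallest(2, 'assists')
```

filter rows where team == 'Wolves':
     team  assists player  points
0  Wolves       19    Jon       7
2  Wolves        3    Wes       7
3  Wolves        8    Jon       0
take 2 rows with smallest assists:
     team  assists player  points
2  Wolves        3    Wes       7
3  Wolves        8    Jon       0
add column points_plus_assists = t['points'] + t['assists']:
     team  assists player  points  points_plus_assists
2  Wolves        3    Wes       7                   10
3  Wolves        8    Jon       0                    8
Hence 8.

8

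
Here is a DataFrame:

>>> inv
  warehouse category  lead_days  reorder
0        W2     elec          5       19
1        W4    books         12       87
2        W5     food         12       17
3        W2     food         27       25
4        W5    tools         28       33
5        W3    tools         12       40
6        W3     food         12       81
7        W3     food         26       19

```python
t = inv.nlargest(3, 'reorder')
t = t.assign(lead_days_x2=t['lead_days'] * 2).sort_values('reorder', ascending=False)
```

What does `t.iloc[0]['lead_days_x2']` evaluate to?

take 3 rows with largest reorder:
  warehouse category  lead_days  reorder
1        W4    books         12       87
6        W3     food         12       81
5        W3    tools         12       40
add column lead_days_x2 = t['lead_days'] * 2:
  warehouse category  lead_days  reorder  lead_days_x2
1        W4    books         12       87            24
6        W3     food         12       81            24
5        W3    tools         12       40            24
sort by reorder descending:
  warehouse category  lead_days  reorder  lead_days_x2
1        W4    books         12       87            24
6        W3     food         12       81            24
5        W3    tools         12       40            24
Then the value at position 0, column 'lead_days_x2': 24

24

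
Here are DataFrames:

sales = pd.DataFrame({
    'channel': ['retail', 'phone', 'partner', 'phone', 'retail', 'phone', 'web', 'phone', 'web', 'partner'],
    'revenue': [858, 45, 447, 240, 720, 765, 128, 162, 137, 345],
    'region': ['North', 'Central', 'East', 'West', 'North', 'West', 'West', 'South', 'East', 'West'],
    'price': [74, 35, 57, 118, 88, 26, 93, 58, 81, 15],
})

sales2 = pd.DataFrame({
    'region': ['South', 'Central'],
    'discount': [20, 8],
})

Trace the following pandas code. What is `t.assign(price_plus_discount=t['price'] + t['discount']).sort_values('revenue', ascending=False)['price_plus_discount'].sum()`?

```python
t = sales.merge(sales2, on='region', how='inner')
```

merge on 'region' (how='inner') → 2 rows:
  channel  revenue   region  price  discount
0   phone       45  Central     35         8
1   phone      162    South     58        20
add column price_plus_discount = t['price'] + t['discount']:
  channel  revenue   region  price  discount  price_plus_discount
0   phone       45  Central     35         8                   43
1   phone      162    South     58        20                   78
sort by revenue descending:
  channel  revenue   region  price  discount  price_plus_discount
1   phone      162    South     58        20                   78
0   phone       45  Central     35         8                   43
Reading off the sum of column 'price_plus_discount', we get 121.

121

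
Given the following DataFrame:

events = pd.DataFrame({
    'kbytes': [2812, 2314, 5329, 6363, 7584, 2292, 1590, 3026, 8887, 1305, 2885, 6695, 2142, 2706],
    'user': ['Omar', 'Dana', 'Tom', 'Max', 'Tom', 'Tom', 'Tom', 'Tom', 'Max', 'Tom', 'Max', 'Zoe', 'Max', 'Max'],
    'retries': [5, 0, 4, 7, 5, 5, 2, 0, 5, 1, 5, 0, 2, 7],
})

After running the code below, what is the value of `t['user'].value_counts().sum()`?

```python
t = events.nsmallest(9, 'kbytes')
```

9

take 9 rows with smallest kbytes:
    kbytes  user  retries
9     1305   Tom        1
6     1590   Tom        2
12    2142   Max        2
5     2292   Tom        5
1     2314  Dana        0
13    2706   Max        7
0     2812  Omar        5
10    2885   Max        5
7     3026   Tom        0
value_counts of user:
user
Tom     4
Max     3
Dana    1
Omar    1
Name: count, dtype: int64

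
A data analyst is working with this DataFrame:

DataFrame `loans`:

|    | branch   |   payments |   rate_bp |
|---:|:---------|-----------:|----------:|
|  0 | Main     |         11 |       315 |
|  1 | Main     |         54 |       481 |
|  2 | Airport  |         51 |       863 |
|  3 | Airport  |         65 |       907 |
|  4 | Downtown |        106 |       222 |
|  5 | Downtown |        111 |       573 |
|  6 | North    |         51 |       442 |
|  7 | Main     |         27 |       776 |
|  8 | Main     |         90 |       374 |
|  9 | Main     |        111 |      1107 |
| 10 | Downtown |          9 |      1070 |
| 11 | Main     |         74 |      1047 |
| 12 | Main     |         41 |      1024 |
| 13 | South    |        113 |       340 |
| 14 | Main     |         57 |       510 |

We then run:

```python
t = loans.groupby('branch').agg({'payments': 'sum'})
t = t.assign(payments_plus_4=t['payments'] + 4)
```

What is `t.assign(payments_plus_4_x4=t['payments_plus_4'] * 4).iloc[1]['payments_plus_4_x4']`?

group by branch, sum of payments:
          payments
branch            
Airport        116
Downtown       226
Main           465
North           51
South          113
add column payments_plus_4 = t['payments'] + 4:
          payments  payments_plus_4
branch                             
Airport        116              120
Downtown       226              230
Main           465              469
North           51               55
South          113              117
add column payments_plus_4_x4 = t['payments_plus_4'] * 4:
          payments  payments_plus_4  payments_plus_4_x4
branch                                                 
Airport        116              120                 480
Downtown       226              230                 920
Main           465              469                1876
North           51               55                 220
South          113              117                 468
Taking the value at position 1, column 'payments_plus_4_x4' gives 920.

920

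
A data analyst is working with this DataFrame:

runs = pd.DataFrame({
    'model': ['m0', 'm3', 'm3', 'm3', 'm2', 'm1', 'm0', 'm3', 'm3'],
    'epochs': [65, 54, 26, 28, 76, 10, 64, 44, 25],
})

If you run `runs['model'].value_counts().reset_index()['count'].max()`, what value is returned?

5

value_counts of model:
model
m3    5
m0    2
m2    1
m1    1
Name: count, dtype: int64
reset_index():
  model  count
0    m3      5
1    m0      2
2    m2      1
3    m1      1
Taking the max of column 'count' gives 5.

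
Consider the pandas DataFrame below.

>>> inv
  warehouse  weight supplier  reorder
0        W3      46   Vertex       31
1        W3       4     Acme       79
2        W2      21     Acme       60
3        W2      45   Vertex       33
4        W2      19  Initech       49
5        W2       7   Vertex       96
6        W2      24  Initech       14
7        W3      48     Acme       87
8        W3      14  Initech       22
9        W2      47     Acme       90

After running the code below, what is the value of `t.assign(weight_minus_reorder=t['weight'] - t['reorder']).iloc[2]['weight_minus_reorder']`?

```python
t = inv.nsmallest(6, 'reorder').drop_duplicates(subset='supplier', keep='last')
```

-39

take 6 rows with smallest reorder:
  warehouse  weight supplier  reorder
6        W2      24  Initech       14
8        W3      14  Initech       22
0        W3      46   Vertex       31
3        W2      45   Vertex       33
4        W2      19  Initech       49
2        W2      21     Acme       60
drop duplicate supplier (keep=last):
  warehouse  weight supplier  reorder
3        W2      45   Vertex       33
4        W2      19  Initech       49
2        W2      21     Acme       60
add column weight_minus_reorder = t['weight'] - t['reorder']:
  warehouse  weight supplier  reorder  weight_minus_reorder
3        W2      45   Vertex       33                    12
4        W2      19  Initech       49                   -30
2        W2      21     Acme       60                   -39
Hence -39.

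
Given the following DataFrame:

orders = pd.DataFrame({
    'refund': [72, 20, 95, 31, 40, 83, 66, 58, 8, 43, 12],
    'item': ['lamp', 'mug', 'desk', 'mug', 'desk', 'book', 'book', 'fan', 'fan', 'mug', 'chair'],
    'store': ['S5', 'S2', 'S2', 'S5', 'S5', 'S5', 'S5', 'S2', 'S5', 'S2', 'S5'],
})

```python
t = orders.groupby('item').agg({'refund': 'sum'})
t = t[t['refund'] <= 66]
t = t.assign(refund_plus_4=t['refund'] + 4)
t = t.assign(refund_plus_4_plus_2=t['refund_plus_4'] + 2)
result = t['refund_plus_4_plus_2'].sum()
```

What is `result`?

90

group by item, sum of refund:
       refund
item         
book      149
chair      12
desk      135
fan        66
lamp       72
mug        94
filter rows where refund <= 66:
       refund
item         
chair      12
fan        66
add column refund_plus_4 = t['refund'] + 4:
       refund  refund_plus_4
item                        
chair      12             16
fan        66             70
add column refund_plus_4_plus_2 = t['refund_plus_4'] + 2:
       refund  refund_plus_4  refund_plus_4_plus_2
item                                              
chair      12             16                    18
fan        66             70                    72
Reading off the sum of column 'refund_plus_4_plus_2', we get 90.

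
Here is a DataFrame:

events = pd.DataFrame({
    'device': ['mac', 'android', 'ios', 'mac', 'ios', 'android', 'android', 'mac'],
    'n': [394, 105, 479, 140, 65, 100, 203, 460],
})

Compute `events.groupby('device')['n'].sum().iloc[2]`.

994

group by device, sum of n:
device
android    408
ios        544
mac        994
Name: n, dtype: int64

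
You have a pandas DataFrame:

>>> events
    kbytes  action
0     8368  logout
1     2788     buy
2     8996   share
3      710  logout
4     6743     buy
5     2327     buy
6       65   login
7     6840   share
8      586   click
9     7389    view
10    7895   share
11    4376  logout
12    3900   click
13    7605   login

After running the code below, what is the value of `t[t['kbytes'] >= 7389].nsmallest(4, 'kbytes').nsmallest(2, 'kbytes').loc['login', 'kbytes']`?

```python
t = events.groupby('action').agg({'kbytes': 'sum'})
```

7670

group by action, sum of kbytes:
        kbytes
action        
buy      11858
click     4486
login     7670
logout   13454
share    23731
view      7389
filter rows where kbytes >= 7389:
        kbytes
action        
buy      11858
login     7670
logout   13454
share    23731
view      7389
take 4 rows with smallest kbytes:
        kbytes
action        
view      7389
login     7670
buy      11858
logout   13454
take 2 rows with smallest kbytes:
        kbytes
action        
view      7389
login     7670
value at row 'login', column 'kbytes' → 7670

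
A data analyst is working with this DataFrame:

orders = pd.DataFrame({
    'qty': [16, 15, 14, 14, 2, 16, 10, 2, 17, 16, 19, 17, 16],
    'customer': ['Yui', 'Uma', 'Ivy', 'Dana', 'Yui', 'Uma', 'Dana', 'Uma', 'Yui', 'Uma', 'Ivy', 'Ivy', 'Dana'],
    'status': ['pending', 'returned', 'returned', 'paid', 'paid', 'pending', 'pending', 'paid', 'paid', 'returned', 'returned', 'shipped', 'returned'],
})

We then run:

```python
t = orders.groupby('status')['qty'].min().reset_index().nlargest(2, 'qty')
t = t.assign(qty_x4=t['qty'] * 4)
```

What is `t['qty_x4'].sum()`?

group by status, min of qty:
status
paid         2
pending     10
returned    14
shipped     17
Name: qty, dtype: int64
reset_index():
     status  qty
0      paid    2
1   pending   10
2  returned   14
3   shipped   17
take 2 rows with largest qty:
     status  qty
3   shipped   17
2  returned   14
add column qty_x4 = t['qty'] * 4:
     status  qty  qty_x4
3   shipped   17      68
2  returned   14      56

124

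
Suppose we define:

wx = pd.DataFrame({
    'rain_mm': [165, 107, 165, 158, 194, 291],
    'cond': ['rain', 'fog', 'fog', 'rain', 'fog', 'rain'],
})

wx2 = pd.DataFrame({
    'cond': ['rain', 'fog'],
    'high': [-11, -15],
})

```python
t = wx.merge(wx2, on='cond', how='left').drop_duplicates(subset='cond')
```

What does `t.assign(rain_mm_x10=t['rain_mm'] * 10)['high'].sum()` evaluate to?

merge on 'cond' (how='left') → 6 rows:
   rain_mm  cond  high
0      165  rain   -11
1      107   fog   -15
2      165   fog   -15
3      158  rain   -11
4      194   fog   -15
5      291  rain   -11
drop duplicate cond (keep=first):
   rain_mm  cond  high
0      165  rain   -11
1      107   fog   -15
add column rain_mm_x10 = t['rain_mm'] * 10:
   rain_mm  cond  high  rain_mm_x10
0      165  rain   -11         1650
1      107   fog   -15         1070
Finally, sum of column 'high' = -26.

-26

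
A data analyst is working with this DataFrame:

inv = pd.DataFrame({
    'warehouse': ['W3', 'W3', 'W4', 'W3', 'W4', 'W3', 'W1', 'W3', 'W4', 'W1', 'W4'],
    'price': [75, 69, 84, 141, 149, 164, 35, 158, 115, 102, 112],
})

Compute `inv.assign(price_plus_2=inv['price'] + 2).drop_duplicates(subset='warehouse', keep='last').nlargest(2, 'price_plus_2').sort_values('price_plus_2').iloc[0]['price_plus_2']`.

add column price_plus_2 = inv['price'] + 2:
   warehouse  price  price_plus_2
0         W3     75            77
1         W3     69            71
2         W4     84            86
3         W3    141           143
4         W4    149           151
5         W3    164           166
6         W1     35            37
7         W3    158           160
8         W4    115           117
9         W1    102           104
10        W4    112           114
drop duplicate warehouse (keep=last):
   warehouse  price  price_plus_2
7         W3    158           160
9         W1    102           104
10        W4    112           114
take 2 rows with largest price_plus_2:
   warehouse  price  price_plus_2
7         W3    158           160
10        W4    112           114
sort by price_plus_2:
   warehouse  price  price_plus_2
10        W4    112           114
7         W3    158           160
Finally, value at position 0, column 'price_plus_2' = 114.

114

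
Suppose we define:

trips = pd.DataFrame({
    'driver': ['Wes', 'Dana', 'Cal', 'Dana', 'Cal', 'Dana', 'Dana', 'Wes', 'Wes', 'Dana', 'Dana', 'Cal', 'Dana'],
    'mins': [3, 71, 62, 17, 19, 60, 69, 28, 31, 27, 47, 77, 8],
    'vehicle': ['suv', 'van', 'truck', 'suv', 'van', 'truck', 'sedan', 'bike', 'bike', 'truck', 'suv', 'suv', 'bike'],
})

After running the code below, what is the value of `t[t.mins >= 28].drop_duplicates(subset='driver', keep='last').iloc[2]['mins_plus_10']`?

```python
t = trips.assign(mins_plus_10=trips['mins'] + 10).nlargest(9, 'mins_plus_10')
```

add column mins_plus_10 = trips['mins'] + 10:
   driver  mins vehicle  mins_plus_10
0     Wes     3     suv            13
1    Dana    71     van            81
2     Cal    62   truck            72
3    Dana    17     suv            27
4     Cal    19     van            29
5    Dana    60   truck            70
6    Dana    69   sedan            79
7     Wes    28    bike            38
8     Wes    31    bike            41
9    Dana    27   truck            37
10   Dana    47     suv            57
11    Cal    77     suv            87
12   Dana     8    bike            18
take 9 rows with largest mins_plus_10:
   driver  mins vehicle  mins_plus_10
11    Cal    77     suv            87
1    Dana    71     van            81
6    Dana    69   sedan            79
2     Cal    62   truck            72
5    Dana    60   truck            70
10   Dana    47     suv            57
8     Wes    31    bike            41
7     Wes    28    bike            38
9    Dana    27   truck            37
filter rows where mins >= 28:
   driver  mins vehicle  mins_plus_10
11    Cal    77     suv            87
1    Dana    71     van            81
6    Dana    69   sedan            79
2     Cal    62   truck            72
5    Dana    60   truck            70
10   Dana    47     suv            57
8     Wes    31    bike            41
7     Wes    28    bike            38
drop duplicate driver (keep=last):
   driver  mins vehicle  mins_plus_10
2     Cal    62   truck            72
10   Dana    47     suv            57
7     Wes    28    bike            38
So iloc[2]['mins_plus_10'] = 38.

38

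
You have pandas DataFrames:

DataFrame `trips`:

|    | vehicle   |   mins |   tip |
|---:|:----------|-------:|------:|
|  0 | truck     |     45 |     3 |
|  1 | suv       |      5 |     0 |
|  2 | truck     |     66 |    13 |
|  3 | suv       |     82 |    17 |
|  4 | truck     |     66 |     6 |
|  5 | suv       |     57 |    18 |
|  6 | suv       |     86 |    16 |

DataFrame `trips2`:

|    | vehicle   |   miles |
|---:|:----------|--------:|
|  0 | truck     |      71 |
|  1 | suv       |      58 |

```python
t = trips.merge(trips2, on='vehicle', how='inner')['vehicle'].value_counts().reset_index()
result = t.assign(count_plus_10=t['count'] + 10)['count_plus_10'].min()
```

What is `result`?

merge on 'vehicle' (how='inner') → 7 rows:
  vehicle  mins  tip  miles
0   truck    45    3     71
1     suv     5    0     58
2   truck    66   13     71
3     suv    82   17     58
4   truck    66    6     71
5     suv    57   18     58
6     suv    86   16     58
value_counts of vehicle:
vehicle
suv      4
truck    3
Name: count, dtype: int64
reset_index():
  vehicle  count
0     suv      4
1   truck      3
add column count_plus_10 = t['count'] + 10:
  vehicle  count  count_plus_10
0     suv      4             14
1   truck      3             13

13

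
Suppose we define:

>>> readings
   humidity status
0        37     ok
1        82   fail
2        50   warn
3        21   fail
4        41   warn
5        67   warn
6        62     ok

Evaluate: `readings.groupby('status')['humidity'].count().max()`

3

group by status, count of humidity:
status
fail    2
ok      2
warn    3
Name: humidity, dtype: int64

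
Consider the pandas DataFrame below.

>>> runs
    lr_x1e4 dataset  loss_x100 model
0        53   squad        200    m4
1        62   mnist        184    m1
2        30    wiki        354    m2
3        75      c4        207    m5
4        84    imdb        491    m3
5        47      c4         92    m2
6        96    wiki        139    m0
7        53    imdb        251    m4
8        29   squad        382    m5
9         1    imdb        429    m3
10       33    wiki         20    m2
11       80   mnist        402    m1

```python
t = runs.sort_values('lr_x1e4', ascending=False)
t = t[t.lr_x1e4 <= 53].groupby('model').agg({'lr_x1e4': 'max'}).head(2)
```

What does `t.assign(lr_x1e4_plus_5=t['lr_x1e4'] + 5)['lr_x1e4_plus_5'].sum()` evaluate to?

58

sort by lr_x1e4 descending:
    lr_x1e4 dataset  loss_x100 model
6        96    wiki        139    m0
4        84    imdb        491    m3
11       80   mnist        402    m1
3        75      c4        207    m5
1        62   mnist        184    m1
0        53   squad        200    m4
7        53    imdb        251    m4
5        47      c4         92    m2
10       33    wiki         20    m2
2        30    wiki        354    m2
8        29   squad        382    m5
9         1    imdb        429    m3
filter rows where lr_x1e4 <= 53:
    lr_x1e4 dataset  loss_x100 model
0        53   squad        200    m4
7        53    imdb        251    m4
5        47      c4         92    m2
10       33    wiki         20    m2
2        30    wiki        354    m2
8        29   squad        382    m5
9         1    imdb        429    m3
group by model, max of lr_x1e4:
       lr_x1e4
model         
m2          47
m3           1
m4          53
m5          29
take first 2 rows:
       lr_x1e4
model         
m2          47
m3           1
add column lr_x1e4_plus_5 = t['lr_x1e4'] + 5:
       lr_x1e4  lr_x1e4_plus_5
model                         
m2          47              52
m3           1               6
Hence 58.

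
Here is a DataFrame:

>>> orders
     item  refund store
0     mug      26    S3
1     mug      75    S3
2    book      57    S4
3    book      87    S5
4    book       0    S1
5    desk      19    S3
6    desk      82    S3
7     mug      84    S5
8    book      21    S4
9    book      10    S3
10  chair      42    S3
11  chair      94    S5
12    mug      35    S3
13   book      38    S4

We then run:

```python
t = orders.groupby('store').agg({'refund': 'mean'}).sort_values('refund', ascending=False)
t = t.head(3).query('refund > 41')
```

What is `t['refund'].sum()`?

129.619047619

group by store, mean of refund:
          refund
store           
S1      0.000000
S3     41.285714
S4     38.666667
S5     88.333333
sort by refund descending:
          refund
store           
S5     88.333333
S3     41.285714
S4     38.666667
S1      0.000000
take first 3 rows:
          refund
store           
S5     88.333333
S3     41.285714
S4     38.666667
filter rows where refund > 41:
          refund
store           
S5     88.333333
S3     41.285714
Reading off the sum of column 'refund', we get 129.619047619.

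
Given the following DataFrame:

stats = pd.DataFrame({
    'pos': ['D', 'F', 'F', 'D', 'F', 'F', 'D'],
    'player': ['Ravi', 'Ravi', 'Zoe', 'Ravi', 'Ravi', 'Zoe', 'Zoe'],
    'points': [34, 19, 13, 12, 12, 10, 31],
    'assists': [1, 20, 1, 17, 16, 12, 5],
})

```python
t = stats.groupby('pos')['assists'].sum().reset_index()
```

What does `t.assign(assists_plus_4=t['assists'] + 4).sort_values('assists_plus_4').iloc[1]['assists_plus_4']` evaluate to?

group by pos, sum of assists:
pos
D    23
F    49
Name: assists, dtype: int64
reset_index():
  pos  assists
0   D       23
1   F       49
add column assists_plus_4 = t['assists'] + 4:
  pos  assists  assists_plus_4
0   D       23              27
1   F       49              53
sort by assists_plus_4:
  pos  assists  assists_plus_4
0   D       23              27
1   F       49              53
Reading off the value at position 1, column 'assists_plus_4', we get 53.

53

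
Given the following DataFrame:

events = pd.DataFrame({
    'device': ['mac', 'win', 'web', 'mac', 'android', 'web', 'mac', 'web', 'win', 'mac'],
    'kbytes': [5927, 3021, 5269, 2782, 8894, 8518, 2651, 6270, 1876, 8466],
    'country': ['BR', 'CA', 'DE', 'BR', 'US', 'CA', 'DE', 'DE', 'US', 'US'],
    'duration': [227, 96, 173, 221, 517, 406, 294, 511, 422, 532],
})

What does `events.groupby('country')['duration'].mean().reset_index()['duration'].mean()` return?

322.833333333

group by country, mean of duration:
country
BR    224.000000
CA    251.000000
DE    326.000000
US    490.333333
Name: duration, dtype: float64
reset_index():
  country    duration
0      BR  224.000000
1      CA  251.000000
2      DE  326.000000
3      US  490.333333
So mean() = 322.833333333.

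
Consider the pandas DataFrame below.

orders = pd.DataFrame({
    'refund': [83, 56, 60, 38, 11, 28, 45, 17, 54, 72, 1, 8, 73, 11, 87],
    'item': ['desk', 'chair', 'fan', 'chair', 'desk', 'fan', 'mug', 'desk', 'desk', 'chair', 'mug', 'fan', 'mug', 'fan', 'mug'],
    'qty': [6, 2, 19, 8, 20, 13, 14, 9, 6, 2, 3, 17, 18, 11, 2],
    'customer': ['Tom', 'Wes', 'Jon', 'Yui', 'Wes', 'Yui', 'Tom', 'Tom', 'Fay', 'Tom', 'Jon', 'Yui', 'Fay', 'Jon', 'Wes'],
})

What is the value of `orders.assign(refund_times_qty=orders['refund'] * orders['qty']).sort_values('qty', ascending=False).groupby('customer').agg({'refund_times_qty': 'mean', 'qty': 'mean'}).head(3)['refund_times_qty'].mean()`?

add column refund_times_qty = orders['refund'] * orders['qty']:
    refund   item  qty customer  refund_times_qty
0       83   desk    6      Tom               498
1       56  chair    2      Wes               112
2       60    fan   19      Jon              1140
3       38  chair    8      Yui               304
4       11   desk   20      Wes               220
5       28    fan   13      Yui               364
6       45    mug   14      Tom               630
7       17   desk    9      Tom               153
8       54   desk    6      Fay               324
9       72  chair    2      Tom               144
10       1    mug    3      Jon                 3
11       8    fan   17      Yui               136
12      73    mug   18      Fay              1314
13      11    fan   11      Jon               121
14      87    mug    2      Wes               174
sort by qty descending:
    refund   item  qty customer  refund_times_qty
4       11   desk   20      Wes               220
2       60    fan   19      Jon              1140
12      73    mug   18      Fay              1314
11       8    fan   17      Yui               136
6       45    mug   14      Tom               630
5       28    fan   13      Yui               364
13      11    fan   11      Jon               121
7       17   desk    9      Tom               153
3       38  chair    8      Yui               304
0       83   desk    6      Tom               498
8       54   desk    6      Fay               324
10       1    mug    3      Jon                 3
1       56  chair    2      Wes               112
9       72  chair    2      Tom               144
14      87    mug    2      Wes               174
group by customer: mean(refund_times_qty), mean(qty):
          refund_times_qty        qty
customer                             
Fay             819.000000  12.000000
Jon             421.333333  11.000000
Tom             356.250000   7.750000
Wes             168.666667   8.000000
Yui             268.000000  12.666667
take first 3 rows:
          refund_times_qty    qty
customer                         
Fay             819.000000  12.00
Jon             421.333333  11.00
Tom             356.250000   7.75
mean of column 'refund_times_qty' → 532.194444444

532.194444444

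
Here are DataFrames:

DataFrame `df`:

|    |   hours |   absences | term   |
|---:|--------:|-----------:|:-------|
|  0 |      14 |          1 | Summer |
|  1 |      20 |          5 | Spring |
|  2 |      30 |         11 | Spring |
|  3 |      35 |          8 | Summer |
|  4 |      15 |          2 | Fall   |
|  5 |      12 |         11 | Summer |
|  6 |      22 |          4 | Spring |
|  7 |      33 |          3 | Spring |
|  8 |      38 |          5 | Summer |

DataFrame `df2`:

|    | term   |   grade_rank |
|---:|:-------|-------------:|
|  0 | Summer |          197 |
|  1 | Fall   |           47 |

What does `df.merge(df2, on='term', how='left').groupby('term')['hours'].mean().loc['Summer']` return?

merge on 'term' (how='left') → 9 rows:
   hours  absences    term  grade_rank
0     14         1  Summer       197.0
1     20         5  Spring         NaN
2     30        11  Spring         NaN
3     35         8  Summer       197.0
4     15         2    Fall        47.0
5     12        11  Summer       197.0
6     22         4  Spring         NaN
7     33         3  Spring         NaN
8     38         5  Summer       197.0
group by term, mean of hours:
term
Fall      15.00
Spring    26.25
Summer    24.75
Name: hours, dtype: float64
value at index 'Summer' → 24.75

24.75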